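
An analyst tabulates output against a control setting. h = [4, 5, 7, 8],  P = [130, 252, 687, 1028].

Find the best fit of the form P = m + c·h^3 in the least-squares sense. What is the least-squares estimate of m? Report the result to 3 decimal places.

m = 1.387

The normal system XᵀX·[m, c]ᵀ = XᵀP is [[4, 1044]; [1044, 399514]]·[m, c]ᵀ = [2097, 801797]ᵀ.
Eliminating c: 399514·(row 1) − 1044·(row 2) gives 508120·m = 399514·2097 − 1044·801797 = 704790, so m = 70479/50812.
Then c = (801797 − 1044·(70479/50812))/399514 = 25448/12703.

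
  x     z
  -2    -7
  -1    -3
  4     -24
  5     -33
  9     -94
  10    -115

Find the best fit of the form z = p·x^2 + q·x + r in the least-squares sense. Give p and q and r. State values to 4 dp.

p = -1.0354, q = -0.7552, r = -3.6817

Entries of MᵀM: Σx^2·x^2 = 17459, Σx^2·x = 1909, Σx^2 = 227, Σx·x = 227, Σx = 25, Σ1 = 6.
Moment sums: Σx^2·z = -20354, Σx·z = -2240, Σz = -276.
So MᵀM·[p, q, r]ᵀ = Mᵀz: [[17459, 1909, 227]; [1909, 227, 25]; [227, 25, 6]]·[p, q, r]ᵀ = [-20354, -2240, -276]ᵀ.
Inverting the 3×3 Gram matrix, [p, q, r]ᵀ = [-503017/485832, -366901/485832, -149059/40486]ᵀ.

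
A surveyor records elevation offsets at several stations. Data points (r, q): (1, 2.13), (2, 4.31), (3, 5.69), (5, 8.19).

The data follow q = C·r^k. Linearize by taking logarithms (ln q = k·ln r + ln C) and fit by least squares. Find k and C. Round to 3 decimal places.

Linearized form: ln q = k·ln r + ln C. From the 4 transformed points,
XᵀX = [[4.2777, 3.4012]; [3.4012, 4]], rhs = [6.3073, 6.0587]ᵀ  (here Σln r = 3.4012, Σ(ln r)² = 4.2777, Σln q = 6.0587, Σln r·ln q = 6.3073).
Solving (det = 5.5426): k = 0.83399, ln C = 0.80553, so C = exp(0.80553) = 2.23788.

k = 0.834, C = 2.238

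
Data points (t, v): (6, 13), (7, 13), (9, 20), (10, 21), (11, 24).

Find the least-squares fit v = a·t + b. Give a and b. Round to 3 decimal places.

Compute the Gram sums: Σt·t = 387, Σt = 43, Σ1 = 5.
Moment sums: Σt·v = 823, Σv = 91.
So AᵀA·[a, b]ᵀ = Aᵀv: [[387, 43]; [43, 5]]·[a, b]ᵀ = [823, 91]ᵀ.
Δ = 387·5 − 43² = 86.
a = (823·5 − 43·91)/86 = 101/43; b = (387·91 − 43·823)/86 = -2.

a = 2.349, b = -2.000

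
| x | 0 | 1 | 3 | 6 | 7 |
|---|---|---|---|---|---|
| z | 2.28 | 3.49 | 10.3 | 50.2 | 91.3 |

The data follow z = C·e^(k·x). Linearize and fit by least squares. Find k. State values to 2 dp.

k = 0.53

Linearized form: ln z = k·x + ln C. From the 5 transformed points,
XᵀX = [[95.0000, 17.0000]; [17.0000, 5]], rhs = [63.3415, 12.8364]ᵀ  (here Σx = 17.0000, Σ(x)² = 95.0000, Σln z = 12.8364, Σx·ln z = 63.3415).
Δ = 95.0000·5 − (17.0000)² = 186.0000; k = (63.3415·5 − 17.0000·12.8364)/186.0000 = 0.52951, ln C = (95.0000·12.8364 − 17.0000·63.3415)/186.0000 = 0.76694.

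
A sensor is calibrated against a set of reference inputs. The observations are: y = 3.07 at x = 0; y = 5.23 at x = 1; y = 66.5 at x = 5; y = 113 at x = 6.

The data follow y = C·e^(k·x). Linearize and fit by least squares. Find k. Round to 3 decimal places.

Linearized form: ln y = k·x + ln C. From the 4 transformed points,
Σx = 12.0000, Σ(x)² = 62.0000, Σln y = 11.7007, Σx·ln y = 51.0047.
Normal system: [[62.0000, 12.0000]; [12.0000, 4]]·[k, ln C]ᵀ = [51.0047, 11.7007]ᵀ.
Δ = 62.0000·4 − (12.0000)² = 104.0000; k = (51.0047·4 − 12.0000·11.7007)/104.0000 = 0.61164, ln C = (62.0000·11.7007 − 12.0000·51.0047)/104.0000 = 1.09024.

k = 0.612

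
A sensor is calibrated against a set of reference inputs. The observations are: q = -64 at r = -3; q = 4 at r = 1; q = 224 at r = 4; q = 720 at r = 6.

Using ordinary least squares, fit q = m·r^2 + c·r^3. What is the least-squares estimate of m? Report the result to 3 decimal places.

m = 1.932

The normal equations are: 1634·m + 8558·c = 28932;  8558·m + 51482·c = 171588.
(Σr^2·r^2 = 1634, Σr^2·r^3 = 8558, Σr^3·r^3 = 51482, Σr^2·q = 28932, Σr^3·q = 171588.)
Eliminating c: 51482·(row 1) − 8558·(row 2) gives 10882224·m = 51482·28932 − 8558·171588 = 21027120, so m = 438065/226713.
Then c = (171588 − 8558·(438065/226713))/51482 = 682807/226713.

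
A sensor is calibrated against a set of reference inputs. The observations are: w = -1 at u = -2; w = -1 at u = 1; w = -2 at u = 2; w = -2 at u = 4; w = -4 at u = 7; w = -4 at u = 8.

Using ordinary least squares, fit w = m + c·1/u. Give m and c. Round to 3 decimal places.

XᵀX·[m, c]ᵀ = Xᵀw reads: 6·m + (85/56)·c = -14;  (85/56)·m + (5013/3136)·c = -43/14.
det = 6·(5013/3136) − (85/56)² = 22853/3136.
m = ((-14)·(5013/3136) − (85/56)·(-43/14))/(22853/3136) = -55562/22853; c = (6·(-43/14) − (85/56)·(-14))/(22853/3136) = 8848/22853.

m = -2.431, c = 0.387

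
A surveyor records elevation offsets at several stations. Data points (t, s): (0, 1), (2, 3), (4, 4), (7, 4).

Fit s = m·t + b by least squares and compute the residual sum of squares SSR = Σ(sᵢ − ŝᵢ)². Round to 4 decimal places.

SSR = 1.4766

With design matrix X, XᵀX = [[69, 13]; [13, 4]] and Xᵀs = [50, 12]ᵀ.
Eliminating b: 4·(row 1) − 13·(row 2) gives 107·m = 4·50 − 13·12 = 44, so m = 44/107.
Then b = (12 − 13·(44/107))/4 = 178/107.
Residuals: -71/107, 55/107, 74/107, -58/107; SSR = 158/107.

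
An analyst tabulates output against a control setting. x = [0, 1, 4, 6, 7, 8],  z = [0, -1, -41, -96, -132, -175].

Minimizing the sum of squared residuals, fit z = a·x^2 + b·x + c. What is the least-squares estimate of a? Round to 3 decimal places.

a = -2.915

Entries of MᵀM: Σx^2·x^2 = 8050, Σx^2·x = 1136, Σx^2 = 166, Σx·x = 166, Σx = 26, Σ1 = 6.
For Mᵀz: Σx^2·z = -21781, Σx·z = -3065, Σz = -445.
MᵀM·[a, b, c]ᵀ = Mᵀz becomes [[8050, 1136, 166]; [1136, 166, 26]; [166, 26, 6]]·[a, b, c]ᵀ = [-21781, -3065, -445]ᵀ.
Solving the 3×3 system (Gaussian elimination) gives a = -1571/539, b = 786/539, c = 15/98.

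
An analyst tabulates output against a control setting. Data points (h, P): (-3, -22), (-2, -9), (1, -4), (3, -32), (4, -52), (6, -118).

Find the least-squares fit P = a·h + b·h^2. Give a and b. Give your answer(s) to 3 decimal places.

The normal system MᵀM·[a, b]ᵀ = MᵀP is [[75, 273]; [273, 1731]]·[a, b]ᵀ = [-932, -5606]ᵀ.
det = 75·1731 − 273² = 55296.
a = ((-932)·1731 − 273·(-5606))/55296 = -4603/3072; b = (75·(-5606) − 273·(-932))/55296 = -9223/3072.

a = -1.498, b = -3.002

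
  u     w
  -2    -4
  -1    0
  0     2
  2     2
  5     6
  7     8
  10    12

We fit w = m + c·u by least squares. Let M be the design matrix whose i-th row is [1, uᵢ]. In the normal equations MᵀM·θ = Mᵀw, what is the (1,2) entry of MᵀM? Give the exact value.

Row 1 ↔ basis 1, column 2 ↔ basis u, so (MᵀM)_{1,2} = Σᵢ u = (1)·(-2) + (1)·(-1) + (1)·(0) + (1)·(2) + (1)·(5) + (1)·(7) + (1)·(10) = 21.

21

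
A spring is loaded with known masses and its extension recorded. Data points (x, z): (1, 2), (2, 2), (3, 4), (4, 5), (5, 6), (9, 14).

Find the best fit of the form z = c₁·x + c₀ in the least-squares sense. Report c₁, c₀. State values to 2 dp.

c₁ = 1.55, c₀ = -0.70

Normal-equation sums: Σx·x = 136, Σx = 24, Σ1 = 6.
Right-hand side: Σx·z = 194, Σz = 33.
AᵀA·[c₁, c₀]ᵀ = Aᵀz becomes [[136, 24]; [24, 6]]·[c₁, c₀]ᵀ = [194, 33]ᵀ.
det = 136·6 − 24² = 240.
c₁ = (194·6 − 24·33)/240 = 31/20; c₀ = (136·33 − 24·194)/240 = -7/10.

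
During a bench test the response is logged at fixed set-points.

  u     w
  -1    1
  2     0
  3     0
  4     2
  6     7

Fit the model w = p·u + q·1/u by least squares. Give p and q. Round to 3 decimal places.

p = 0.958, q = -2.839

Entries of MᵀM: Σu·u = 66, Σu·1/u = 5, Σ1/u·1/u = 209/144.
Right-hand side: Σu·w = 49, Σ1/u·w = 2/3.
MᵀM·[p, q]ᵀ = Mᵀw becomes [[66, 5]; [5, 209/144]]·[p, q]ᵀ = [49, 2/3]ᵀ.
det = 66·(209/144) − 5² = 1699/24.
p = (49·(209/144) − 5·(2/3))/(1699/24) = 9761/10194; q = (66·(2/3) − 5·49)/(1699/24) = -4824/1699.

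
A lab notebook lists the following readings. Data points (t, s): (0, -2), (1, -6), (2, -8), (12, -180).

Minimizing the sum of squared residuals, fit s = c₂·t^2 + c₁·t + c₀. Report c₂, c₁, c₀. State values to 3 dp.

c₂ = -1.171, c₁ = -0.724, c₀ = -2.662

Entries of MᵀM: Σt^2·t^2 = 20753, Σt^2·t = 1737, Σt^2 = 149, Σt·t = 149, Σt = 15, Σ1 = 4.
Right-hand side: Σt^2·s = -25958, Σt·s = -2182, Σs = -196.
So MᵀM·[c₂, c₁, c₀]ᵀ = Mᵀs: [[20753, 1737, 149]; [1737, 149, 15]; [149, 15, 4]]·[c₂, c₁, c₀]ᵀ = [-25958, -2182, -196]ᵀ.
Solving the 3×3 system (Gaussian elimination) gives c₂ = -25509/21782, c₁ = -15769/21782, c₀ = -28987/10891.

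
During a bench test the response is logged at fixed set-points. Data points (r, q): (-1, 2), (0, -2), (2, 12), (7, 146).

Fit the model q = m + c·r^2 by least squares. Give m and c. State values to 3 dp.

Compute the Gram sums: Σ1 = 4, Σr^2 = 54, Σr^2·r^2 = 2418.
Right-hand side: Σq = 158, Σr^2·q = 7204.
Normal equations: [[4, 54]; [54, 2418]]·[m, c]ᵀ = [158, 7204]ᵀ.
det = 4·2418 − 54² = 6756.
m = (158·2418 − 54·7204)/6756 = -581/563; c = (4·7204 − 54·158)/6756 = 5071/1689.

m = -1.032, c = 3.002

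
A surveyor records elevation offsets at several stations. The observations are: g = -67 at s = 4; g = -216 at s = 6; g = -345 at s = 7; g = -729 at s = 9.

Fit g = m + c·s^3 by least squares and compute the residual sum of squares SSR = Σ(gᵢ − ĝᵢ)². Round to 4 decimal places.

SSR = 4.0352

Normal-equation sums: Σ1 = 4, Σs^3 = 1352, Σs^3·s^3 = 699842.
Moment sums: Σg = -1357, Σs^3·g = -700720.
Δ = 4·699842 − 1352² = 971464.
m = ((-1357)·699842 − 1352·(-700720))/971464 = -88929/37364; c = (4·(-700720) − 1352·(-1357))/971464 = -121027/121433.
Residuals: -405055/485732, 805293/485732, -372419/485732, -27819/485732; SSR = 1960003/485732.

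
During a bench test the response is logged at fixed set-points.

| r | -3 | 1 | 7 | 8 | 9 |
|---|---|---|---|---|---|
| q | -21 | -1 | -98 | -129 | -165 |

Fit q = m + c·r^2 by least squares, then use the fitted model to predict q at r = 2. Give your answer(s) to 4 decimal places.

The normal system MᵀM·[m, c]ᵀ = Mᵀq is [[5, 204]; [204, 13140]]·[m, c]ᵀ = [-414, -26613]ᵀ.
Δ = 5·13140 − 204² = 24084.
m = ((-414)·13140 − 204·(-26613))/24084 = -101/223; c = (5·(-26613) − 204·(-414))/24084 = -5401/2676.
At r = 2: q̂ = (-101/223)·(1) + (-5401/2676)·(4) = -5704/669.

q̂ = -8.5262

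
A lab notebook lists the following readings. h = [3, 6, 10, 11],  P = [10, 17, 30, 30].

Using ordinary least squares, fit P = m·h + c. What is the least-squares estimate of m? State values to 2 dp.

Entries of XᵀX: Σh·h = 266, Σh = 30, Σ1 = 4.
And Σh·P = 762, ΣP = 87.
So XᵀX·[m, c]ᵀ = XᵀP: [[266, 30]; [30, 4]]·[m, c]ᵀ = [762, 87]ᵀ.
det = 266·4 − 30² = 164.
m = (762·4 − 30·87)/164 = 219/82; c = (266·87 − 30·762)/164 = 141/82.

m = 2.67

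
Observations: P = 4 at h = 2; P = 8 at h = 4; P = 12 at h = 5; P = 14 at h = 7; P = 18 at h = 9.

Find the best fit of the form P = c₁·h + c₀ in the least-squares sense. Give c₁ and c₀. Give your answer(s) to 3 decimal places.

c₁ = 1.973, c₀ = 0.548

From the data, Σh·h = 175, Σh = 27, Σ1 = 5.
And Σh·P = 360, ΣP = 56.
So AᵀA·[c₁, c₀]ᵀ = AᵀP: [[175, 27]; [27, 5]]·[c₁, c₀]ᵀ = [360, 56]ᵀ.
Δ = 175·5 − 27² = 146.
c₁ = (360·5 − 27·56)/146 = 144/73; c₀ = (175·56 − 27·360)/146 = 40/73.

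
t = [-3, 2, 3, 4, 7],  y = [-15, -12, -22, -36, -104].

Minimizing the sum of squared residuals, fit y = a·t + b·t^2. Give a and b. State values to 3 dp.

a = -1.178, b = -1.963

Entries of XᵀX: Σt·t = 87, Σt·t^2 = 415, Σt^2·t^2 = 2835.
Right-hand side: Σt·y = -917, Σt^2·y = -6053.
XᵀX·[a, b]ᵀ = Xᵀy becomes [[87, 415]; [415, 2835]]·[a, b]ᵀ = [-917, -6053]ᵀ.
Eliminating b: 2835·(row 1) − 415·(row 2) gives 74420·a = 2835·(-917) − 415·(-6053) = -87700, so a = -4385/3721.
Then b = ((-6053) − 415·(-4385/3721))/2835 = -36514/18605.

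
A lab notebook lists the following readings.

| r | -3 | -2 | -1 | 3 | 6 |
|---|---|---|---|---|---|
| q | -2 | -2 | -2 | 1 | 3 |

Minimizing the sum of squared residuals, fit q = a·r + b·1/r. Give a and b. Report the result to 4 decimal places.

Setting ∂/∂a … = 0 gives: 59·a + 5·b = 33;  5·a + (3/2)·b = 9/2.
Determinant 59·(3/2) − 5² = 127/2.
a = (33·(3/2) − 5·(9/2))/(127/2) = 54/127; b = (59·(9/2) − 5·33)/(127/2) = 201/127.

a = 0.4252, b = 1.5827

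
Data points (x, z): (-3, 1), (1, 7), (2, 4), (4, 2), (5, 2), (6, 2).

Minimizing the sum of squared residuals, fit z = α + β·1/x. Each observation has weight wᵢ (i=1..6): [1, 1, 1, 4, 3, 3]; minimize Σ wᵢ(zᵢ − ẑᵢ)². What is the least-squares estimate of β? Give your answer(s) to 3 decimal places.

With design matrix M, MᵀWM = [[13, 49/15]; [49/15, 1633/900]] and MᵀWz = [32, 193/15]ᵀ.
Δ = 13·(1633/900) − (49/15)² = 155/12.
α = (32·(1633/900) − (49/15)·(193/15))/(155/12) = 14428/11625; β = (13·(193/15) − (49/15)·32)/(155/12) = 3764/775.

β = 4.857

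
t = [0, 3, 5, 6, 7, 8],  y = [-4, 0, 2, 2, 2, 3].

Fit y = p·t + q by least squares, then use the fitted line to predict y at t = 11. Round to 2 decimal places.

ŷ = 5.99

Setting ∂/∂p … = 0 gives: 183·p + 29·q = 60;  29·p + 6·q = 5.
(Σt·t = 183, Σt = 29, Σ1 = 6, Σt·y = 60, Σy = 5.)
Eliminating q: 6·(row 1) − 29·(row 2) gives 257·p = 6·60 − 29·5 = 215, so p = 215/257.
Then q = (5 − 29·(215/257))/6 = -825/257.
At t = 11: ŷ = (215/257)·(11) + (-825/257)·(1) = 1540/257.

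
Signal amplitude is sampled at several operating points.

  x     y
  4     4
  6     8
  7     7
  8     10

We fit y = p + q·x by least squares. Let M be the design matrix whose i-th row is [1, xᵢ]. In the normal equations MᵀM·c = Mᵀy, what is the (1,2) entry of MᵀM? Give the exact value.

Row 1 ↔ basis 1, column 2 ↔ basis x, so (MᵀM)_{1,2} = Σᵢ x = (1)·(4) + (1)·(6) + (1)·(7) + (1)·(8) = 25.

25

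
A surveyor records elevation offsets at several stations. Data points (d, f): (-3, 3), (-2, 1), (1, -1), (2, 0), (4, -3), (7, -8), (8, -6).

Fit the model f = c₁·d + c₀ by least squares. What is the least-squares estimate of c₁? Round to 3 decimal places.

Entries of MᵀM: Σd·d = 147, Σd = 17, Σ1 = 7.
Moment sums: Σd·f = -128, Σf = -14.
So MᵀM·[c₁, c₀]ᵀ = Mᵀf: [[147, 17]; [17, 7]]·[c₁, c₀]ᵀ = [-128, -14]ᵀ.
det = 147·7 − 17² = 740.
c₁ = ((-128)·7 − 17·(-14))/740 = -329/370; c₀ = (147·(-14) − 17·(-128))/740 = 59/370.

c₁ = -0.889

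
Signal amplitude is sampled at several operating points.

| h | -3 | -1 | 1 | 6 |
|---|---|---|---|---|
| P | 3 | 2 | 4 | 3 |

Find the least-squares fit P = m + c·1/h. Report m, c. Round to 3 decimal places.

Entries of AᵀA: Σ1 = 4, Σ1/h = -1/6, Σ1/h·1/h = 77/36.
And ΣP = 12, Σ1/h·P = 3/2.
So AᵀA·[m, c]ᵀ = AᵀP: [[4, -1/6]; [-1/6, 77/36]]·[m, c]ᵀ = [12, 3/2]ᵀ.
det = 4·(77/36) − (-1/6)² = 307/36.
m = (12·(77/36) − (-1/6)·(3/2))/(307/36) = 933/307; c = (4·(3/2) − (-1/6)·12)/(307/36) = 288/307.

m = 3.039, c = 0.938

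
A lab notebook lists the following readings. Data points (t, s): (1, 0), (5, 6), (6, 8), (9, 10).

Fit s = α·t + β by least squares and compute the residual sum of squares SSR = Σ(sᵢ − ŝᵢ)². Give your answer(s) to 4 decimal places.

SSR = 2.1374

From the data, Σt·t = 143, Σt = 21, Σ1 = 4.
For Xᵀs: Σt·s = 168, Σs = 24.
Normal equations: [[143, 21]; [21, 4]]·[α, β]ᵀ = [168, 24]ᵀ.
det = 143·4 − 21² = 131.
α = (168·4 − 21·24)/131 = 168/131; β = (143·24 − 21·168)/131 = -96/131.
Residuals: -72/131, 42/131, 136/131, -106/131; SSR = 280/131.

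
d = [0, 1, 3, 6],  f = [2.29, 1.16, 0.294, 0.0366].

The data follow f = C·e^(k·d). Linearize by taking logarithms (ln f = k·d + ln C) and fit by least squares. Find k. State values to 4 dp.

With ln fᵢ as the transformed response and dᵢ as the regressor:
XᵀX = [[46.0000, 10.0000]; [10.0000, 4]], rhs = [-23.3703, -3.5549]ᵀ  (here Σd = 10.0000, Σ(d)² = 46.0000, Σln f = -3.5549, Σd·ln f = -23.3703).
Slope k = (n·Σd·ln f − Σd·Σln f)/(n·Σ(d)² − (Σd)²) = (4·-23.3703 − 10.0000·-3.5549)/84.0000 = -0.68967; ln C = (Σln f − k·Σd)/n = 0.83545.

k = -0.6897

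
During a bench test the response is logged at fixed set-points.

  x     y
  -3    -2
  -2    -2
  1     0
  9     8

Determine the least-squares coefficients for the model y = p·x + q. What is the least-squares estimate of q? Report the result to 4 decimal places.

With design matrix A, AᵀA = [[95, 5]; [5, 4]] and Aᵀy = [82, 4]ᵀ.
Determinant 95·4 − 5² = 355.
p = (82·4 − 5·4)/355 = 308/355; q = (95·4 − 5·82)/355 = -6/71.

q = -0.0845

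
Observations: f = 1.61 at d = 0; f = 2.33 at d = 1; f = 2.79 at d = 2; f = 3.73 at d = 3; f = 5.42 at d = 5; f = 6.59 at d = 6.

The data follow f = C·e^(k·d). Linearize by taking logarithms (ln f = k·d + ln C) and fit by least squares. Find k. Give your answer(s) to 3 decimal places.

k = 0.227

Taking logs, ln f = k·d + ln C, so regress ln f on d.
Σd = 17.0000, Σ(d)² = 75.0000, Σln f = 7.2402, Σd·ln f = 26.6110.
Normal system: [[75.0000, 17.0000]; [17.0000, 6]]·[k, ln C]ᵀ = [26.6110, 7.2402]ᵀ.
Solving (det = 161.0000): k = 0.22722, ln C = 0.56291.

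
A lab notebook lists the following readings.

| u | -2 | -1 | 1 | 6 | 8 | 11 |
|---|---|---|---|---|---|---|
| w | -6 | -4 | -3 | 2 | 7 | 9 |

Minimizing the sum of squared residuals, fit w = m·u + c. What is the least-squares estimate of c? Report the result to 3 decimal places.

c = -3.607

The normal equations are: 227·m + 23·c = 180;  23·m + 6·c = 5.
Eliminating c: 6·(row 1) − 23·(row 2) gives 833·m = 6·180 − 23·5 = 965, so m = 965/833.
Then c = (5 − 23·(965/833))/6 = -3005/833.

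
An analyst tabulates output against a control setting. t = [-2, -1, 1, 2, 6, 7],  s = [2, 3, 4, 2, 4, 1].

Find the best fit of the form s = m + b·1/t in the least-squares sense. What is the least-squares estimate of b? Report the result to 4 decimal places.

b = 0.3886

With design matrix A, AᵀA = [[6, 13/42]; [13/42, 4495/1764]] and Aᵀs = [16, 38/21]ᵀ.
Δ = 6·(4495/1764) − (13/42)² = 26801/1764.
m = (16·(4495/1764) − (13/42)·(38/21))/(26801/1764) = 70932/26801; b = (6·(38/21) − (13/42)·16)/(26801/1764) = 10416/26801.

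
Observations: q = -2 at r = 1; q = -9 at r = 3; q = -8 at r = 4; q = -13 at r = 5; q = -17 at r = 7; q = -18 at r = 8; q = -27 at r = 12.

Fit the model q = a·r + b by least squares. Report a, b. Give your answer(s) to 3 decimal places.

a = -2.214, b = -0.777

The normal equations are: 308·a + 40·b = -713;  40·a + 7·b = -94.
(Σr·r = 308, Σr = 40, Σ1 = 7, Σr·q = -713, Σq = -94.)
Determinant 308·7 − 40² = 556.
a = ((-713)·7 − 40·(-94))/556 = -1231/556; b = (308·(-94) − 40·(-713))/556 = -108/139.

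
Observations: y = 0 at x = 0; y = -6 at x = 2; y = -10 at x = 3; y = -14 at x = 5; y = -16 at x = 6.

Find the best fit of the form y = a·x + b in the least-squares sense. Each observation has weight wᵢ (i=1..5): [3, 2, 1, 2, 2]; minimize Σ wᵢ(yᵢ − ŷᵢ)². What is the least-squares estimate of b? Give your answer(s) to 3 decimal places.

With design matrix M, MᵀWM = [[139, 29]; [29, 10]] and MᵀWy = [-386, -82]ᵀ.
Determinant 139·10 − 29² = 549.
a = ((-386)·10 − 29·(-82))/549 = -494/183; b = (139·(-82) − 29·(-386))/549 = -68/183.

b = -0.372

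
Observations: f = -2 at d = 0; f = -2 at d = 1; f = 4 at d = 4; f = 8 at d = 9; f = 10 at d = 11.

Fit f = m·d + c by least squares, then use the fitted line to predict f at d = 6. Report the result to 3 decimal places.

From the data, Σd·d = 219, Σd = 25, Σ1 = 5.
Right-hand side: Σd·f = 196, Σf = 18.
Normal equations: [[219, 25]; [25, 5]]·[m, c]ᵀ = [196, 18]ᵀ.
Eliminating c: 5·(row 1) − 25·(row 2) gives 470·m = 5·196 − 25·18 = 530, so m = 53/47.
Then c = (18 − 25·(53/47))/5 = -479/235.
At d = 6: f̂ = (53/47)·(6) + (-479/235)·(1) = 1111/235.

f̂ = 4.728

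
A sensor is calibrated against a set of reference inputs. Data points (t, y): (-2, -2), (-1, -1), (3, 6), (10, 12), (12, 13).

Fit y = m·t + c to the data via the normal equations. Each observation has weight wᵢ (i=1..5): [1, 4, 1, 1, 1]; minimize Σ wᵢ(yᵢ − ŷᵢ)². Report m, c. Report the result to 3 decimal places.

m = 1.124, c = 0.456

Entries of XᵀWX: Σwᵢ·t·t = 261, Σwᵢ·t = 19, Σwᵢ·1 = 8.
And Σwᵢ·t·y = 302, Σwᵢ·y = 25.
det = 261·8 − 19² = 1727.
m = (302·8 − 19·25)/1727 = 1941/1727; c = (261·25 − 19·302)/1727 = 787/1727.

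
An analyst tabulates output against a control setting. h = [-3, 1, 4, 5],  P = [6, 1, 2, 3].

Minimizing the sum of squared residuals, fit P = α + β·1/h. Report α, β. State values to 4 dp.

Normal-equation sums: Σ1 = 4, Σ1/h = 67/60, Σ1/h·1/h = 4369/3600.
And ΣP = 12, Σ1/h·P = 1/10.
AᵀA·[α, β]ᵀ = AᵀP becomes [[4, 67/60]; [67/60, 4369/3600]]·[α, β]ᵀ = [12, 1/10]ᵀ.
det = 4·(4369/3600) − (67/60)² = 1443/400.
α = (12·(4369/3600) − (67/60)·(1/10))/(1443/400) = 1334/333; β = (4·(1/10) − (67/60)·12)/(1443/400) = -400/111.

α = 4.0060, β = -3.6036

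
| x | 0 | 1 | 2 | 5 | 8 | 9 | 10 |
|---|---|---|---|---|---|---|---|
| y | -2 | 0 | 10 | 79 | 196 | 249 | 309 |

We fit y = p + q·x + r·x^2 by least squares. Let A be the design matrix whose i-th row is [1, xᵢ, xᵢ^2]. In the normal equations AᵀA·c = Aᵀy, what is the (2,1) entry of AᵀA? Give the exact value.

35

Row 2 ↔ basis x, column 1 ↔ basis 1, so (AᵀA)_{2,1} = Σᵢ x = (0)·(1) + (1)·(1) + (2)·(1) + (5)·(1) + (8)·(1) + (9)·(1) + (10)·(1) = 35.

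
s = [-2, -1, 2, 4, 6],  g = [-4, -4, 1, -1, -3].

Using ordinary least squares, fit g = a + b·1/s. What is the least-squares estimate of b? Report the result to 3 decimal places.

b = 2.934

Forming MᵀM = [[5, -7/12]; [-7/12, 229/144]] and Mᵀg = [-11, 23/4]ᵀ gives MᵀM·[a, b]ᵀ = Mᵀg.
det = 5·(229/144) − (-7/12)² = 137/18.
a = ((-11)·(229/144) − (-7/12)·(23/4))/(137/18) = -509/274; b = (5·(23/4) − (-7/12)·(-11))/(137/18) = 402/137.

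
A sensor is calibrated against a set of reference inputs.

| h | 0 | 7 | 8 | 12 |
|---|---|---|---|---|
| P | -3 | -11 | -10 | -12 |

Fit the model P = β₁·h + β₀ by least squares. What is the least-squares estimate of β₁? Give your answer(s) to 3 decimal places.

β₁ = -0.776

XᵀX·[β₁, β₀]ᵀ = XᵀP reads: 257·β₁ + 27·β₀ = -301;  27·β₁ + 4·β₀ = -36.
det = 257·4 − 27² = 299.
β₁ = ((-301)·4 − 27·(-36))/299 = -232/299; β₀ = (257·(-36) − 27·(-301))/299 = -1125/299.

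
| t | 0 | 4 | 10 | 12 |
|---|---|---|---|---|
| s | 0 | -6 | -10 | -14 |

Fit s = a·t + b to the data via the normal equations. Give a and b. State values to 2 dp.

The normal system XᵀX·[a, b]ᵀ = Xᵀs is [[260, 26]; [26, 4]]·[a, b]ᵀ = [-292, -30]ᵀ.
Eliminating b: 4·(row 1) − 26·(row 2) gives 364·a = 4·(-292) − 26·(-30) = -388, so a = -97/91.
Then b = ((-30) − 26·(-97/91))/4 = -4/7.

a = -1.07, b = -0.57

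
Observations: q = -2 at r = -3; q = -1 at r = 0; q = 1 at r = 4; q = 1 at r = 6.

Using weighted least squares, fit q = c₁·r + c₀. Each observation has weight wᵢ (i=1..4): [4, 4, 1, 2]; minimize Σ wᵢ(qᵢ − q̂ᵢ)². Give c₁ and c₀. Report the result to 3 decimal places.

Compute the Gram sums: Σwᵢ·r·r = 124, Σwᵢ·r = 4, Σwᵢ·1 = 11.
For XᵀWq: Σwᵢ·r·q = 40, Σwᵢ·q = -9.
Normal equations: [[124, 4]; [4, 11]]·[c₁, c₀]ᵀ = [40, -9]ᵀ.
det = 124·11 − 4² = 1348.
c₁ = (40·11 − 4·(-9))/1348 = 119/337; c₀ = (124·(-9) − 4·40)/1348 = -319/337.

c₁ = 0.353, c₀ = -0.947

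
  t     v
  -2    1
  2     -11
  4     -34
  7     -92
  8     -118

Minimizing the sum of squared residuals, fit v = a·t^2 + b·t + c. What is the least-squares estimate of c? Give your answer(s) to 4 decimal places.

c = 1.1533

Setting ∂/∂a … = 0 gives: 6785·a + 919·b + 137·c = -12644;  919·a + 137·b + 19·c = -1748;  137·a + 19·b + 5·c = -254.
Row-reducing yields a = -1681/1122, b = -1073/374, c = 647/561.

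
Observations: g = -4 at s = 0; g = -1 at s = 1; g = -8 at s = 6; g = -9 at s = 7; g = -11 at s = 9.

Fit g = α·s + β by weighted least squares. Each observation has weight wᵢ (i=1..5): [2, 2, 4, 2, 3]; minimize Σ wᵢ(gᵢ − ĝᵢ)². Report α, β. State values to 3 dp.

α = -0.972, β = -2.145

Setting ∂/∂α … = 0 gives: 487·α + 67·β = -617;  67·α + 13·β = -93.
det = 487·13 − 67² = 1842.
α = ((-617)·13 − 67·(-93))/1842 = -895/921; β = (487·(-93) − 67·(-617))/1842 = -1976/921.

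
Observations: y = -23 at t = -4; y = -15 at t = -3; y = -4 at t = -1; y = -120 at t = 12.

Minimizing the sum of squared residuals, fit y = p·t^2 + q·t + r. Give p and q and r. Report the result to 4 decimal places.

p = -0.9540, q = 1.5758, r = -1.5303

Sums needed: Σt^2·t^2 = 21074, Σt^2·t = 1636, Σt^2 = 170, Σt·t = 170, Σt = 4, Σ1 = 4.
Moment sums: Σt^2·y = -17787, Σt·y = -1299, Σy = -162.
Row-reducing yields p = -23815/24963, q = 78673/49926, r = -25467/16642.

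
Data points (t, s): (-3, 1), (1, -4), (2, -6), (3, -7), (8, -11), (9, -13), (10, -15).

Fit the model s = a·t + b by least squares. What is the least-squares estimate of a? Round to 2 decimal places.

Normal-equation sums: Σt·t = 268, Σt = 30, Σ1 = 7.
And Σt·s = -395, Σs = -55.
XᵀX·[a, b]ᵀ = Xᵀs becomes [[268, 30]; [30, 7]]·[a, b]ᵀ = [-395, -55]ᵀ.
Determinant 268·7 − 30² = 976.
a = ((-395)·7 − 30·(-55))/976 = -1115/976; b = (268·(-55) − 30·(-395))/976 = -1445/488.

a = -1.14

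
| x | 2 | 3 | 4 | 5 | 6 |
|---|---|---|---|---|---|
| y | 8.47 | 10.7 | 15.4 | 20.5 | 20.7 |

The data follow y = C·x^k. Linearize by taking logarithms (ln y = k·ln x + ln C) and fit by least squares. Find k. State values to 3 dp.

Linearized form: ln y = k·ln x + ln C. From the 5 transformed points,
Σln x = 6.5793, Σ(ln x)² = 9.4099, Σln y = 13.2917, Σln x·ln y = 18.1660.
Equations: 9.4099·k + 6.5793·ln C = 18.1660;  6.5793·k + 5·ln C = 13.2917.
Slope k = (n·Σln x·ln y − Σln x·Σln y)/(n·Σ(ln x)² − (Σln x)²) = (5·18.1660 − 6.5793·13.2917)/3.7630 = 0.89838; ln C = (Σln y − k·Σln x)/n = 1.47621.

k = 0.898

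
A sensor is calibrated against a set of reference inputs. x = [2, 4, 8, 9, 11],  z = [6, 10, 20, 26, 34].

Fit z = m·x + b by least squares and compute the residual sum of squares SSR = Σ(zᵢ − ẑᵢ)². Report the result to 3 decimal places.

The normal system AᵀA·[m, b]ᵀ = Aᵀz is [[286, 34]; [34, 5]]·[m, b]ᵀ = [820, 96]ᵀ.
det = 286·5 − 34² = 274.
m = (820·5 − 34·96)/274 = 418/137; b = (286·96 − 34·820)/274 = -212/137.
Residuals: 198/137, -90/137, -392/137, 12/137, 272/137; SSR = 2008/137.

SSR = 14.657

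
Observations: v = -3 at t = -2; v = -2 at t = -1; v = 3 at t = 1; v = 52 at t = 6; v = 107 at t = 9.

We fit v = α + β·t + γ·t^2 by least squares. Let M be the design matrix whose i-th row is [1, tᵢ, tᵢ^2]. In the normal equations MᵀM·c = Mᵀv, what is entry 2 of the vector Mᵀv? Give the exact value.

Entry 2 ↔ basis t, so (Mᵀv)_{2} = Σᵢ (t)·vᵢ = (-2)·(-3) + (-1)·(-2) + (1)·(3) + (6)·(52) + (9)·(107) = 1286.

1286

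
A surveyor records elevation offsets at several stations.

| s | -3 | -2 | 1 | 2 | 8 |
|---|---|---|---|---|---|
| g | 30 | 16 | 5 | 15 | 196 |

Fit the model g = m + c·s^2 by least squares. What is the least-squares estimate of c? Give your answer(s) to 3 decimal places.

c = 3.018

Entries of AᵀA: Σ1 = 5, Σs^2 = 82, Σs^2·s^2 = 4210.
And Σg = 262, Σs^2·g = 12943.
So AᵀA·[m, c]ᵀ = Aᵀg: [[5, 82]; [82, 4210]]·[m, c]ᵀ = [262, 12943]ᵀ.
Determinant 5·4210 − 82² = 14326.
m = (262·4210 − 82·12943)/14326 = 20847/7163; c = (5·12943 − 82·262)/14326 = 43231/14326.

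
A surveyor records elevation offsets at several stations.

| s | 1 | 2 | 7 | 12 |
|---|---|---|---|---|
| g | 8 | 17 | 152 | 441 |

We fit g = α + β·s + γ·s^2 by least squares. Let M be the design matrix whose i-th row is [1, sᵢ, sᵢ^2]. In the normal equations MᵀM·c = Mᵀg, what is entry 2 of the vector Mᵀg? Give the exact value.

Entry 2 ↔ basis s, so (Mᵀg)_{2} = Σᵢ (s)·gᵢ = (1)·(8) + (2)·(17) + (7)·(152) + (12)·(441) = 6398.

6398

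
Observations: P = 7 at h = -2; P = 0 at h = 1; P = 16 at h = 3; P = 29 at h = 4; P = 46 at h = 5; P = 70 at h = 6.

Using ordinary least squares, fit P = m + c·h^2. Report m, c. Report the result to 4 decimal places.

m = -1.7966, c = 1.9646

From the data, Σ1 = 6, Σh^2 = 91, Σh^2·h^2 = 2275.
And ΣP = 168, Σh^2·P = 4306.
MᵀM·[m, c]ᵀ = MᵀP becomes [[6, 91]; [91, 2275]]·[m, c]ᵀ = [168, 4306]ᵀ.
Eliminating c: 2275·(row 1) − 91·(row 2) gives 5369·m = 2275·168 − 91·4306 = -9646, so m = -106/59.
Then c = (4306 − 91·(-106/59))/2275 = 10548/5369.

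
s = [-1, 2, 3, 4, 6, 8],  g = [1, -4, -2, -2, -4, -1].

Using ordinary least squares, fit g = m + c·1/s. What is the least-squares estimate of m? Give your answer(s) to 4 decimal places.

m = -1.8178

Normal-equation sums: Σ1 = 6, Σ1/s = 3/8, Σ1/s·1/s = 845/576.
Right-hand side: Σg = -12, Σ1/s·g = -119/24.
Determinant 6·(845/576) − (3/8)² = 1663/192.
m = ((-12)·(845/576) − (3/8)·(-119/24))/(1663/192) = -3023/1663; c = (6·(-119/24) − (3/8)·(-12))/(1663/192) = -4848/1663.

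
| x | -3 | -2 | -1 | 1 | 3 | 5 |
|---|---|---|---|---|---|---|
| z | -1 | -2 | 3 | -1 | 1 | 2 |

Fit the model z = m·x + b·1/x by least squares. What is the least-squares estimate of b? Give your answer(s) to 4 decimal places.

Entries of MᵀM: Σx·x = 49, Σx·1/x = 6, Σ1/x·1/x = 2261/900.
Moment sums: Σx·z = 16, Σ1/x·z = -29/15.
So MᵀM·[m, b]ᵀ = Mᵀz: [[49, 6]; [6, 2261/900]]·[m, b]ᵀ = [16, -29/15]ᵀ.
det = 49·(2261/900) − 6² = 78389/900.
m = (16·(2261/900) − 6·(-29/15))/(78389/900) = 46616/78389; b = (49·(-29/15) − 6·16)/(78389/900) = -171660/78389.

b = -2.1898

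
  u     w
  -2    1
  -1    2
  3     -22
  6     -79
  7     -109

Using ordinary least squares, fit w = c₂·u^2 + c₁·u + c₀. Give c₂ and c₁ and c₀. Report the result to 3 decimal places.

c₂ = -1.901, c₁ = -2.472, c₀ = 2.671

From the data, Σu^2·u^2 = 3795, Σu^2·u = 577, Σu^2 = 99, Σu·u = 99, Σu = 13, Σ1 = 5.
Right-hand side: Σu^2·w = -8377, Σu·w = -1307, Σw = -207.
Normal equations: [[3795, 577, 99]; [577, 99, 13]; [99, 13, 5]]·[c₂, c₁, c₀]ᵀ = [-8377, -1307, -207]ᵀ.
Solving the 3×3 system (Gaussian elimination) gives c₂ = -20777/10928, c₁ = -27011/10928, c₀ = 14597/5464.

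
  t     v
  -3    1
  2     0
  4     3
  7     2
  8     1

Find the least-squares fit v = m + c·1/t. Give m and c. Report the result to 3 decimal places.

m = 1.449, c = -0.358

Normal-equation sums: Σ1 = 5, Σ1/t = 115/168, Σ1/t·1/t = 12973/28224.
Right-hand side: Σv = 7, Σ1/t·v = 139/168.
AᵀA·[m, c]ᵀ = Aᵀv becomes [[5, 115/168]; [115/168, 12973/28224]]·[m, c]ᵀ = [7, 139/168]ᵀ.
det = 5·(12973/28224) − (115/168)² = 6455/3528.
m = (7·(12973/28224) − (115/168)·(139/168))/(6455/3528) = 37413/25820; c = (5·(139/168) − (115/168)·7)/(6455/3528) = -462/1291.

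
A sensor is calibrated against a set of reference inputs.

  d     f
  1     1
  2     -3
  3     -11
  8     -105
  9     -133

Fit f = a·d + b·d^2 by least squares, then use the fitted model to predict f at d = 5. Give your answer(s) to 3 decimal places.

f̂ = -36.758

Setting ∂/∂a … = 0 gives: 159·a + 1277·b = -2075;  1277·a + 10755·b = -17603.
Eliminating b: 10755·(row 1) − 1277·(row 2) gives 79316·a = 10755·(-2075) − 1277·(-17603) = 162406, so a = 81203/39658.
Then b = ((-17603) − 1277·(81203/39658))/10755 = -74551/39658.
At d = 5: f̂ = (81203/39658)·(5) + (-74551/39658)·(25) = -728880/19829.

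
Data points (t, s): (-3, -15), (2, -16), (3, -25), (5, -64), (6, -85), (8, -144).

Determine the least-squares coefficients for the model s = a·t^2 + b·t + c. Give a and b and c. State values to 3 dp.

From the data, Σt^2·t^2 = 6195, Σt^2·t = 861, Σt^2 = 147, Σt·t = 147, Σt = 21, Σ1 = 6.
For Mᵀs: Σt^2·s = -14300, Σt·s = -2044, Σs = -349.
MᵀM·[a, b, c]ᵀ = Mᵀs becomes [[6195, 861, 147]; [861, 147, 21]; [147, 21, 6]]·[a, b, c]ᵀ = [-14300, -2044, -349]ᵀ.
Row-reducing yields a = -39/20, b = -839/420, c = -17/5.

a = -1.950, b = -1.998, c = -3.400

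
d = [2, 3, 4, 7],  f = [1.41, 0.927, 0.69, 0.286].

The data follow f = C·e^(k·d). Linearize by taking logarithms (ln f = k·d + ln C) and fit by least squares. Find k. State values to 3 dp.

With ln fᵢ as the transformed response and dᵢ as the regressor:
Σd = 16.0000, Σ(d)² = 78.0000, Σln f = -1.3550, Σd·ln f = -9.7868.
Equations: 78.0000·k + 16.0000·ln C = -9.7868;  16.0000·k + 4·ln C = -1.3550.
Slope k = (n·Σd·ln f − Σd·Σln f)/(n·Σ(d)² − (Σd)²) = (4·-9.7868 − 16.0000·-1.3550)/56.0000 = -0.31190; ln C = (Σln f − k·Σd)/n = 0.90886.

k = -0.312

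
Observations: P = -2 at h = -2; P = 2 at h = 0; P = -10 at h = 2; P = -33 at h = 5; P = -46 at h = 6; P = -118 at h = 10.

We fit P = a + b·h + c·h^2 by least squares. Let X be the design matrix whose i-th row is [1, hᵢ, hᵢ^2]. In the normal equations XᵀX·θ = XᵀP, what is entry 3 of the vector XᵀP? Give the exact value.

-14329

Entry 3 ↔ basis h^2, so (XᵀP)_{3} = Σᵢ (h^2)·Pᵢ = (4)·(-2) + (0)·(2) + (4)·(-10) + (25)·(-33) + (36)·(-46) + (100)·(-118) = -14329.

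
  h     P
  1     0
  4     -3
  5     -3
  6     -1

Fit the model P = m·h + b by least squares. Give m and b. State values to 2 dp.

m = -0.36, b = -0.32

Entries of MᵀM: Σh·h = 78, Σh = 16, Σ1 = 4.
Moment sums: Σh·P = -33, ΣP = -7.
MᵀM·[m, b]ᵀ = MᵀP becomes [[78, 16]; [16, 4]]·[m, b]ᵀ = [-33, -7]ᵀ.
det = 78·4 − 16² = 56.
m = ((-33)·4 − 16·(-7))/56 = -5/14; b = (78·(-7) − 16·(-33))/56 = -9/28.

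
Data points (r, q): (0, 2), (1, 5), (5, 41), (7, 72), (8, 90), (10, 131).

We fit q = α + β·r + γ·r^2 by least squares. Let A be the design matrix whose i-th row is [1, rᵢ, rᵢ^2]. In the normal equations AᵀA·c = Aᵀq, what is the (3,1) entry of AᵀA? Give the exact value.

Row 3 ↔ basis r^2, column 1 ↔ basis 1, so (AᵀA)_{3,1} = Σᵢ r^2 = (0)·(1) + (1)·(1) + (25)·(1) + (49)·(1) + (64)·(1) + (100)·(1) = 239.

239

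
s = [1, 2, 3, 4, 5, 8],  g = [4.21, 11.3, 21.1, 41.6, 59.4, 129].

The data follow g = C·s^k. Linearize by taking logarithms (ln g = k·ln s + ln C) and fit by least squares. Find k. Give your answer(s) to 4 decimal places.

k = 1.6757

Taking logs, ln g = k·ln s + ln C, so regress ln g on ln s.
Sums: Σln s = 6.8669, Σ(ln s)² = 10.5236, Σln g = 19.5837, Σln s·ln g = 26.8781.
Normal system: [[10.5236, 6.8669]; [6.8669, 6]]·[k, ln C]ᵀ = [26.8781, 19.5837]ᵀ.
Slope k = (n·Σln s·ln g − Σln s·Σln g)/(n·Σ(ln s)² − (Σln s)²) = (6·26.8781 − 6.8669·19.5837)/15.9867 = 1.67565; ln C = (Σln g − k·Σln s)/n = 1.34619.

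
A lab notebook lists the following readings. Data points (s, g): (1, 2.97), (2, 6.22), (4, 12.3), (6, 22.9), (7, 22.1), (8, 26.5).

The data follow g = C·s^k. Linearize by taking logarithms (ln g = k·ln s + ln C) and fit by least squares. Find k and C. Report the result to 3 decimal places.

With ln gᵢ as the transformed response and ln sᵢ as the regressor:
Σln s = 7.8966, Σ(ln s)² = 13.7233, Σln g = 14.9298, Σln s·ln g = 23.1945.
Normal system: [[13.7233, 7.8966]; [7.8966, 6]]·[k, ln C]ᵀ = [23.1945, 14.9298]ᵀ.
Slope k = (n·Σln s·ln g − Σln s·Σln g)/(n·Σ(ln s)² − (Σln s)²) = (6·23.1945 − 7.8966·14.9298)/19.9843 = 1.06451; ln C = (Σln g − k·Σln s)/n = 1.08731, so C = exp(1.08731) = 2.96629.

k = 1.065, C = 2.966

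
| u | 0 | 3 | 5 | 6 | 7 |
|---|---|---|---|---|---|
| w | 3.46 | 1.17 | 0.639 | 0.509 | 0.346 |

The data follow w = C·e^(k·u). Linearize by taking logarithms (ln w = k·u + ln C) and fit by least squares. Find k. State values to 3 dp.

k = -0.323

Taking logs, ln w = k·u + ln C, so regress ln w on u.
Σu = 21.0000, Σ(u)² = 119.0000, Σln w = -0.7862, Σu·ln w = -13.2493.
Equations: 119.0000·k + 21.0000·ln C = -13.2493;  21.0000·k + 5·ln C = -0.7862.
Δ = 119.0000·5 − (21.0000)² = 154.0000; k = (-13.2493·5 − 21.0000·-0.7862)/154.0000 = -0.32296, ln C = (119.0000·-0.7862 − 21.0000·-13.2493)/154.0000 = 1.19920.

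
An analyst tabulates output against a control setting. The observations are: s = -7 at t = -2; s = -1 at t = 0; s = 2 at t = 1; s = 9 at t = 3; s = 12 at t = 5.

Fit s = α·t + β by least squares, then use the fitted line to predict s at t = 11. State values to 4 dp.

ŝ = 29.9589

From the data, Σt·t = 39, Σt = 7, Σ1 = 5.
Right-hand side: Σt·s = 103, Σs = 15.
det = 39·5 − 7² = 146.
α = (103·5 − 7·15)/146 = 205/73; β = (39·15 − 7·103)/146 = -68/73.
At t = 11: ŝ = (205/73)·(11) + (-68/73)·(1) = 2187/73.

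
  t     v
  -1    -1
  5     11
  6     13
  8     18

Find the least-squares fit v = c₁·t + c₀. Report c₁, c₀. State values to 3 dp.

c₁ = 2.078, c₀ = 0.900

Setting ∂/∂c₁ … = 0 gives: 126·c₁ + 18·c₀ = 278;  18·c₁ + 4·c₀ = 41.
det = 126·4 − 18² = 180.
c₁ = (278·4 − 18·41)/180 = 187/90; c₀ = (126·41 − 18·278)/180 = 9/10.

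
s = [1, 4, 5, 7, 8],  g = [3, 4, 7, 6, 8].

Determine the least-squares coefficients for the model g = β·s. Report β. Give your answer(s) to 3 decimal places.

Setting ∂/∂β … = 0 gives: 155·β = 160.
β = 160/155 = 1.03226.

β = 1.032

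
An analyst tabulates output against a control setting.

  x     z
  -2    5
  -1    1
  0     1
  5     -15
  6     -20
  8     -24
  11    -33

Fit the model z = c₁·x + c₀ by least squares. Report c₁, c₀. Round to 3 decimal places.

Compute the Gram sums: Σx·x = 251, Σx = 27, Σ1 = 7.
Moment sums: Σx·z = -761, Σz = -85.
Normal equations: [[251, 27]; [27, 7]]·[c₁, c₀]ᵀ = [-761, -85]ᵀ.
Δ = 251·7 − 27² = 1028.
c₁ = ((-761)·7 − 27·(-85))/1028 = -758/257; c₀ = (251·(-85) − 27·(-761))/1028 = -197/257.

c₁ = -2.949, c₀ = -0.767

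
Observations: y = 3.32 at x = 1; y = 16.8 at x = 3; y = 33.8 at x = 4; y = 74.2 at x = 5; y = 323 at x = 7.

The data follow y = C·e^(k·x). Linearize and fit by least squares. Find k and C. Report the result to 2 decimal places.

k = 0.76, C = 1.62

Taking logs, ln y = k·x + ln C, so regress ln y on x.
Over the data: Σx = 20.0000, Σ(x)² = 100.0000, Σln y = 17.6262, Σx·ln y = 85.7233.
Normal system: [[100.0000, 20.0000]; [20.0000, 5]]·[k, ln C]ᵀ = [85.7233, 17.6262]ᵀ.
Solving (det = 100.0000): k = 0.76092, ln C = 0.48155, so C = exp(0.48155) = 1.61859.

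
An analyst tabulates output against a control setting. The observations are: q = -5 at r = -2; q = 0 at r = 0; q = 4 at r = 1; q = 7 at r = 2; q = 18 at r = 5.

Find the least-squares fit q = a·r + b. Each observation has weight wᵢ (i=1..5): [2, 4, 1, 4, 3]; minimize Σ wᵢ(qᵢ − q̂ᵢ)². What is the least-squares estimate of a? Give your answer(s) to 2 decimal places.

a = 3.38

The normal equations are: 100·a + 20·b = 350;  20·a + 14·b = 76.
(Σwᵢ·r·r = 100, Σwᵢ·r = 20, Σwᵢ·1 = 14, Σwᵢ·r·q = 350, Σwᵢ·q = 76.)
Eliminating b: 14·(row 1) − 20·(row 2) gives 1000·a = 14·350 − 20·76 = 3380, so a = 169/50.
Then b = (76 − 20·(169/50))/14 = 3/5.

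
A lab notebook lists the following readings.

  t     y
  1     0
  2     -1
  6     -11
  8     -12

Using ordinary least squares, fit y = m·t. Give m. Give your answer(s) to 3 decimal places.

Sums needed: Σt·t = 105.
Moment sums: Σt·y = -164.
MᵀM·[m]ᵀ = Mᵀy becomes [[105]]·[m]ᵀ = [-164]ᵀ.
m = (-164)/105 = -1.5619.

m = -1.562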